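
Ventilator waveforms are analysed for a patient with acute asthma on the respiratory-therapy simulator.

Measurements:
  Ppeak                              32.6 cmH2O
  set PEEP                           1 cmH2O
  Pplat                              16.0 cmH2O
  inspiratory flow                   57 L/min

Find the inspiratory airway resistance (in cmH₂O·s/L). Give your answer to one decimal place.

17.5

Flow: 57 L/min ÷ 60 = 0.95 L/s.
Raw = (PIP − Pplat) / flow = (32.6 − 16.0) / 0.95 = 16.6 / 0.95 = 17.474 cmH2O·s/L.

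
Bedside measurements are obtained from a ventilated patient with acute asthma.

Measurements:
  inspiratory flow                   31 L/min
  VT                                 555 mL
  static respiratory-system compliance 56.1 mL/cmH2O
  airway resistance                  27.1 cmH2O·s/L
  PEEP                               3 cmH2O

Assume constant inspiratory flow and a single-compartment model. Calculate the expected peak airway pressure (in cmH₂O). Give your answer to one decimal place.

Flow: 31 L/min ÷ 60 = 0.5167 L/s.
Equation of motion (constant flow): PIP = Vt/C + R·V̇ + PEEP.
PIP = 555/56.1 + 27.1×0.5167 + 3 = 9.893 + 14.003 + 3 = 26.896 cmH2O.

26.9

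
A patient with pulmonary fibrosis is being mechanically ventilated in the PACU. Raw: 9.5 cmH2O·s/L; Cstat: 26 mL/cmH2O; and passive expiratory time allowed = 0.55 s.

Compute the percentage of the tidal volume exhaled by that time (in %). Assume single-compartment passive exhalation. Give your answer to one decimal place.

89.2

τ = R × C = 9.5 × 26 mL/cmH2O = 9.5 × 0.026 L/cmH2O = 0.247 s.
Passive exhalation: V(t)/V₀ = e^(−t/τ) = e^(−0.55/0.247) = 0.1079.
Fraction exhaled = 1 − 0.1079 = 0.8921 → 89.21%.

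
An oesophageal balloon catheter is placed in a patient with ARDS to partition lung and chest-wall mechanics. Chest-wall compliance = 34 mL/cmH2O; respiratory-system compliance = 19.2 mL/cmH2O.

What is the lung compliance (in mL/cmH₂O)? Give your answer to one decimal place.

1/CL = 1/Crs − 1/Ccw.
1/CL = 1/19.2 − 1/34 = 0.02267.
CL = 44.111 mL/cmH2O.

44.1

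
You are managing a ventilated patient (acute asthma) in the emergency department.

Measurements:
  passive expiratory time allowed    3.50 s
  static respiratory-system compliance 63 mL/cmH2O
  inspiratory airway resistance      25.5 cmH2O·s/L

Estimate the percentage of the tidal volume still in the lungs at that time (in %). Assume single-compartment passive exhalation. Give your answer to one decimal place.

11.3

τ = R × C = 25.5 × 63 mL/cmH2O = 25.5 × 0.063 L/cmH2O = 1.607 s.
Passive exhalation: V(t)/V₀ = e^(−t/τ) = e^(−3.50/1.607) = 0.1133.
Fraction remaining = 0.1133 → 11.33%.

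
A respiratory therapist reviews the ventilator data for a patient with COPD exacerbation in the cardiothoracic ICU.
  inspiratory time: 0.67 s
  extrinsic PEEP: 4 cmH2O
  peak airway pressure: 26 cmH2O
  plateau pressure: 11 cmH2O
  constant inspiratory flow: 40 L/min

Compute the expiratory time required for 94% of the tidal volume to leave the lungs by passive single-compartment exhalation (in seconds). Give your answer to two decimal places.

Flow: 40 L/min ÷ 60 = 0.6667 L/s.
Vt = flow × Ti = 0.6667 L/s × 0.67 s × 1000 mL/L = 446.69 mL.
R = (PIP − Pplat)/V̇ = (26 − 11) / 0.6667 = 15.0/0.6667 = 22.499 cmH2O·s/L.
C = Vt/(Pplat − PEEP) = 446.69 / (11 − 4) = 446.69/7.0 = 63.813 mL/cmH2O.
τ = R × C = 22.499 × 0.06381 L/cmH2O = 1.436 s.
t = −τ·ln(1 − 0.94) = −1.436·ln(0.06) = 4.04 s.

4.04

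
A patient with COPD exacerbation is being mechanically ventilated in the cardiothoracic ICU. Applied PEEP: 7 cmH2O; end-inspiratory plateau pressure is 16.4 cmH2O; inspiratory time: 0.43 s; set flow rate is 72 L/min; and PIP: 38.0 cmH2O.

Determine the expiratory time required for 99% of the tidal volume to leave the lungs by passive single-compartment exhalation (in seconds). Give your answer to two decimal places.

4.55

Flow: 72 L/min ÷ 60 = 1.2 L/s.
Vt = flow × Ti = 1.2 L/s × 0.43 s × 1000 mL/L = 516.0 mL.
R = (PIP − Pplat)/V̇ = (38.0 − 16.4) / 1.2 = 21.6/1.2 = 18.0 cmH2O·s/L.
C = Vt/(Pplat − PEEP) = 516.0 / (16.4 − 7) = 516.0/9.4 = 54.894 mL/cmH2O.
τ = R × C = 18.0 × 0.05489 L/cmH2O = 0.988 s.
t = −τ·ln(1 − 0.99) = −0.988·ln(0.01) = 4.55 s.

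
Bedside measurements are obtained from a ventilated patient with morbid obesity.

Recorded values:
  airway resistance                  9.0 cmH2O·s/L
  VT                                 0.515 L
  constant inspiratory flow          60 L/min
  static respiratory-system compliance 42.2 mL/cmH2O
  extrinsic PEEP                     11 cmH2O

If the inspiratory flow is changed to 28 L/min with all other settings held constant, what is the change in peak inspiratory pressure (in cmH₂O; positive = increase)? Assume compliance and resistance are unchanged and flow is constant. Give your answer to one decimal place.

Flow: 60 L/min ÷ 60 = 1 L/s.
New flow: 28 L/min ÷ 60 = 0.4667 L/s.
PIP = Vt/C + R·V̇ + PEEP (constant-flow equation of motion).
Only the resistive term changes: ΔPIP = R × ΔV̇ = 9.0 × (0.4667 − 1) = 9.0 × -0.5333 = -4.8 cmH2O.

-4.8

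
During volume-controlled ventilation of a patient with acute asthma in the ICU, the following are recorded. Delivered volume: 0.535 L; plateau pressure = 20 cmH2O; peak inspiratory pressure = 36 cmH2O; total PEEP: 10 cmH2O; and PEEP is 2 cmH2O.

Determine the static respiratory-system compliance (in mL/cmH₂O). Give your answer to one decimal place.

53.5

End-expiratory occlusion gives total PEEP = 10 cmH2O (intrinsic PEEP = 10 − 2 = 8). Use total PEEP for the elastic gradient.
Cstat = Vt / (Pplat − PEEPtotal) = 535 / (20 − 10) = 535 / 10.0 = 53.5 mL/cmH2O.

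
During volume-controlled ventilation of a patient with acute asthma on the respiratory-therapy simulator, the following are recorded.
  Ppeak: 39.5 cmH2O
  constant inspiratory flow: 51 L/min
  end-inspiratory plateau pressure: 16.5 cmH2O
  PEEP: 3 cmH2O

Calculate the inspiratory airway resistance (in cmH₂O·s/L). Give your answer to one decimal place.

Flow: 51 L/min ÷ 60 = 0.85 L/s.
Raw = (PIP − Pplat) / flow = (39.5 − 16.5) / 0.85 = 23.0 / 0.85 = 27.059 cmH2O·s/L.

27.1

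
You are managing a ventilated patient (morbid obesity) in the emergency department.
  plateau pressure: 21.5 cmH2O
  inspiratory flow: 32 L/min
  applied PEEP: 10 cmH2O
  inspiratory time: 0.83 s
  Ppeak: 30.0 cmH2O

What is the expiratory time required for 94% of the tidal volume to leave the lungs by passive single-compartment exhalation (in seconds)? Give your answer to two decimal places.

Flow: 32 L/min ÷ 60 = 0.5333 L/s.
Vt = flow × Ti = 0.5333 L/s × 0.83 s × 1000 mL/L = 442.64 mL.
R = (PIP − Pplat)/V̇ = (30.0 − 21.5) / 0.5333 = 8.5/0.5333 = 15.938 cmH2O·s/L.
C = Vt/(Pplat − PEEP) = 442.64 / (21.5 − 10) = 442.64/11.5 = 38.49 mL/cmH2O.
τ = R × C = 15.938 × 0.03849 L/cmH2O = 0.6135 s.
t = −τ·ln(1 − 0.94) = −0.6135·ln(0.06) = 1.726 s.

1.73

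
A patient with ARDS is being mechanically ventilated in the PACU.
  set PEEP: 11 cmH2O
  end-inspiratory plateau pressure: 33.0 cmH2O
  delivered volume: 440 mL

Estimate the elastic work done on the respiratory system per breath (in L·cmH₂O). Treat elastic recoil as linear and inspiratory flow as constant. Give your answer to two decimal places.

4.84

Elastic work ≈ ½ × (Pplat − PEEP) × Vt = 0.5 × (33.0 − 11) × 0.440 L = 0.5 × 22.0 × 0.440 = 4.84 L·cmH2O.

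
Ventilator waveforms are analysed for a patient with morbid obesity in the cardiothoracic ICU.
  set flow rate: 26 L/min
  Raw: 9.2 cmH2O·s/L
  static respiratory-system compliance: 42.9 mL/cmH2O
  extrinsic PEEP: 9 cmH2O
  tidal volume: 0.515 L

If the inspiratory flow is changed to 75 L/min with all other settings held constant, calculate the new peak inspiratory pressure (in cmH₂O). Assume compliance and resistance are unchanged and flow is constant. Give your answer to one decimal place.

Flow: 26 L/min ÷ 60 = 0.4333 L/s.
New flow: 75 L/min ÷ 60 = 1.25 L/s.
PIP = Vt/C + R·V̇ + PEEP (constant-flow equation of motion).
Only the resistive term changes: ΔPIP = R × ΔV̇ = 9.2 × (1.25 − 0.4333) = 9.2 × 0.8167 = 7.514 cmH2O.
Original PIP = 515/42.9 + 9.2×0.4333 + 9 = 24.991 cmH2O; new PIP = 24.991 + (7.514) = 32.505 cmH2O.

32.5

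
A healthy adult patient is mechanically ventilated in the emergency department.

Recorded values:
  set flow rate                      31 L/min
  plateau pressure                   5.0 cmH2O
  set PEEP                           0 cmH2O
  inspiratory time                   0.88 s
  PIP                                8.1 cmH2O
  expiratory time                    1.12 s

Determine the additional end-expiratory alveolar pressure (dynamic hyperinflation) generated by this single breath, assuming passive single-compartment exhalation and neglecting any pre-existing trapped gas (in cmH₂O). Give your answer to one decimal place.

Flow: 31 L/min ÷ 60 = 0.5167 L/s.
Vt = flow × Ti = 0.5167 L/s × 0.88 s × 1000 mL/L = 454.7 mL.
R = (PIP − Pplat)/V̇ = (8.1 − 5.0) / 0.5167 = 3.1/0.5167 = 6.0 cmH2O·s/L.
C = Vt/(Pplat − PEEP) = 454.7 / (5.0 − 0) = 454.7/5.0 = 90.94 mL/cmH2O.
τ = R × C = 6.0 × 0.09094 L/cmH2O = 0.5456 s.
Fraction remaining = e^(−Te/τ) = e^(−1.12/0.5456) = 0.1284; trapped volume = 454.7 × 0.1284 = 58.383 mL.
Additional alveolar pressure from trapping ≈ V_trapped / C = 58.383 / 90.94 = 0.642 cmH2O.

0.6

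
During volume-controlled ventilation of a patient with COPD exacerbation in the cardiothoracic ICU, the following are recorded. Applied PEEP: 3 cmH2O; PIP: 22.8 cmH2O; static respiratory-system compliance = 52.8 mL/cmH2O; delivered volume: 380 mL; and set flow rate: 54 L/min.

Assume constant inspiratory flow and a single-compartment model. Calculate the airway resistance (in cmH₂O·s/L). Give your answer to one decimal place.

Flow: 54 L/min ÷ 60 = 0.9 L/s.
Equation of motion (constant flow): PIP = Vt/C + R·V̇ + PEEP.
R·V̇ = PIP − Vt/C − PEEP = 22.8 − 380/52.8 − 3 = 22.8 − 7.197 − 3 = 12.603 cmH2O.
R = 12.603 / 0.9 = 14.003 cmH2O·s/L.

14.0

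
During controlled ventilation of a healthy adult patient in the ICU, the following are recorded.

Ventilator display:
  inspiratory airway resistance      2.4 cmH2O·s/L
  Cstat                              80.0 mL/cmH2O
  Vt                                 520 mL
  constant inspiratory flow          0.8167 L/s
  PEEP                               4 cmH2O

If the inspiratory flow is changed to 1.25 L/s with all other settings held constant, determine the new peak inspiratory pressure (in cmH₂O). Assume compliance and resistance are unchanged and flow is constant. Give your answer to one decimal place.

13.5

PIP = Vt/C + R·V̇ + PEEP (constant-flow equation of motion).
Only the resistive term changes: ΔPIP = R × ΔV̇ = 2.4 × (1.25 − 0.8167) = 2.4 × 0.4333 = 1.04 cmH2O.
Original PIP = 520/80.0 + 2.4×0.8167 + 4 = 12.46 cmH2O; new PIP = 12.46 + (1.04) = 13.5 cmH2O.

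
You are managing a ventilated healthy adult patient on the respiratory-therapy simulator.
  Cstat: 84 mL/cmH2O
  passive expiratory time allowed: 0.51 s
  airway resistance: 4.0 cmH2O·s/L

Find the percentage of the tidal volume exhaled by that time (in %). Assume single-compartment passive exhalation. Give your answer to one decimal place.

78.1

τ = R × C = 4.0 × 84 mL/cmH2O = 4.0 × 0.084 L/cmH2O = 0.336 s.
Passive exhalation: V(t)/V₀ = e^(−t/τ) = e^(−0.51/0.336) = 0.2192.
Fraction exhaled = 1 − 0.2192 = 0.7808 → 78.08%.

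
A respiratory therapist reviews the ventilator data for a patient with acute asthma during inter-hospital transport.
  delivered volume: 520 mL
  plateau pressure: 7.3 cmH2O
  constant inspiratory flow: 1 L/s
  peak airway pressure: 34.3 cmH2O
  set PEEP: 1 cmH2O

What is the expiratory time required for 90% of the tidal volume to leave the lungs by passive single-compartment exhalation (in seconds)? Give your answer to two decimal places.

R = (PIP − Pplat)/V̇ = (34.3 − 7.3) / 1 = 27.0/1 = 27.0 cmH2O·s/L.
C = Vt/(Pplat − PEEP) = 520.0 / (7.3 − 1) = 520.0/6.3 = 82.54 mL/cmH2O.
τ = R × C = 27.0 × 0.08254 L/cmH2O = 2.229 s.
t = −τ·ln(1 − 0.90) = −2.229·ln(0.1) = 5.132 s.

5.13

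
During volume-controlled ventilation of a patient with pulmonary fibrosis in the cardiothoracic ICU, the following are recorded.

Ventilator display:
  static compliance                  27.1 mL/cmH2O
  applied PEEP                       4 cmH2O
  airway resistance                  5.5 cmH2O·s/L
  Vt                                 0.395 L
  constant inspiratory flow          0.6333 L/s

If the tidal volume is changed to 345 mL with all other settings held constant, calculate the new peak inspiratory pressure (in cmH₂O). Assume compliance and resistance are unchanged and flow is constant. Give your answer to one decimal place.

PIP = Vt/C + R·V̇ + PEEP (constant-flow equation of motion).
Only the elastic term changes: ΔPIP = ΔVt / C = (345 − 395) / 27.1 = -1.845 cmH2O.
Original PIP = 395/27.1 + 5.5×0.6333 + 4 = 22.059 cmH2O; new PIP = 22.059 + (-1.845) = 20.214 cmH2O.

20.2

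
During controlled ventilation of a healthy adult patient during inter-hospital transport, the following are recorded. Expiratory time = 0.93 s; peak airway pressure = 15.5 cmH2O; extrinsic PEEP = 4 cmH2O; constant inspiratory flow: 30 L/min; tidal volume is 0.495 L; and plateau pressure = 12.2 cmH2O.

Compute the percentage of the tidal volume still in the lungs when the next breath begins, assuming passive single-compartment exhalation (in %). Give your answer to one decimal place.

Flow: 30 L/min ÷ 60 = 0.5 L/s.
R = (PIP − Pplat)/V̇ = (15.5 − 12.2) / 0.5 = 3.3/0.5 = 6.6 cmH2O·s/L.
C = Vt/(Pplat − PEEP) = 495.0 / (12.2 − 4) = 495.0/8.2 = 60.366 mL/cmH2O.
τ = R × C = 6.6 × 0.06037 L/cmH2O = 0.3984 s.
Fraction remaining at end-expiration = e^(−Te/τ) = e^(−0.93/0.3984) = 0.09687 → 9.687%.

9.7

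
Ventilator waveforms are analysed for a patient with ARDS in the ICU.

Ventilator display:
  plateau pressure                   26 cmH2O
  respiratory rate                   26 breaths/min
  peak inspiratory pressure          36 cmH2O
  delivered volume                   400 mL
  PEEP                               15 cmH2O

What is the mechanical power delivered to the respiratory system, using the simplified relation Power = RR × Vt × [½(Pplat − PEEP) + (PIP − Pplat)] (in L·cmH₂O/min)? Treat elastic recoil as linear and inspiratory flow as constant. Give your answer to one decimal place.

Per-breath work = Vt × [½(Pplat−PEEP) + (PIP−Pplat)] = 0.400 × [0.5×11.0 + 10.0] = 0.400 × 15.5 = 6.2 L·cmH2O.
Power = 26 × 6.2 = 161.2 L·cmH2O/min.

161.2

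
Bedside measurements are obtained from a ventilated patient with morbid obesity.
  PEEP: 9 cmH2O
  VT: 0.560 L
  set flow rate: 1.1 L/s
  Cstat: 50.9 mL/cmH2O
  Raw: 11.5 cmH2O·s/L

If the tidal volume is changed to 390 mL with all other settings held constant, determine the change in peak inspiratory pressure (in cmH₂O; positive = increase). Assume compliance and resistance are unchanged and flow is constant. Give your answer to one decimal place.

PIP = Vt/C + R·V̇ + PEEP (constant-flow equation of motion).
Only the elastic term changes: ΔPIP = ΔVt / C = (390 − 560) / 50.9 = -3.34 cmH2O.

-3.3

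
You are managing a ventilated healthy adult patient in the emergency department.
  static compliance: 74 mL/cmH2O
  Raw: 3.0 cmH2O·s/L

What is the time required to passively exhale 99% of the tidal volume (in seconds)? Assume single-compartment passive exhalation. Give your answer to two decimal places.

1.02

τ = R × C = 3.0 × 74 mL/cmH2O = 3.0 × 0.074 L/cmH2O = 0.222 s.
Exhaled fraction f = 1 − e^(−t/τ) → t = −τ·ln(1 − f) = −0.222·ln(0.01) = 1.022 s.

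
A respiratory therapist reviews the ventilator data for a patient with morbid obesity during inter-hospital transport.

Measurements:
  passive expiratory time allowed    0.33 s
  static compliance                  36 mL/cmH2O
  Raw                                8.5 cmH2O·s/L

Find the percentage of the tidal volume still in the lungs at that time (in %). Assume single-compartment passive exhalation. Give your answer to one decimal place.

τ = R × C = 8.5 × 36 mL/cmH2O = 8.5 × 0.036 L/cmH2O = 0.306 s.
Passive exhalation: V(t)/V₀ = e^(−t/τ) = e^(−0.33/0.306) = 0.3401.
Fraction remaining = 0.3401 → 34.01%.

34.0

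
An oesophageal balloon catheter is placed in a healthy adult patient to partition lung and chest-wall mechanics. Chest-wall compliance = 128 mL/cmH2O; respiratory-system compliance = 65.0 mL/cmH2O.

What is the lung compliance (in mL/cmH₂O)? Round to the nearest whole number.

132

1/CL = 1/Crs − 1/Ccw.
1/CL = 1/65.0 − 1/128 = 0.007572.
CL = 132.07 mL/cmH2O.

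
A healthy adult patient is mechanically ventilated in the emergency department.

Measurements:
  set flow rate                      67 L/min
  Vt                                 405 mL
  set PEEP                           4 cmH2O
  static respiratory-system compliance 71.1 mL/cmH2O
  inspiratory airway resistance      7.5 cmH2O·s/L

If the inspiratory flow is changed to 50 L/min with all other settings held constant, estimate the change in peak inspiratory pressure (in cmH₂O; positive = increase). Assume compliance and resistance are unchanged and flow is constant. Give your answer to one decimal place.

-2.1

Flow: 67 L/min ÷ 60 = 1.1167 L/s.
New flow: 50 L/min ÷ 60 = 0.8333 L/s.
PIP = Vt/C + R·V̇ + PEEP (constant-flow equation of motion).
Only the resistive term changes: ΔPIP = R × ΔV̇ = 7.5 × (0.8333 − 1.1167) = 7.5 × -0.2834 = -2.126 cmH2O.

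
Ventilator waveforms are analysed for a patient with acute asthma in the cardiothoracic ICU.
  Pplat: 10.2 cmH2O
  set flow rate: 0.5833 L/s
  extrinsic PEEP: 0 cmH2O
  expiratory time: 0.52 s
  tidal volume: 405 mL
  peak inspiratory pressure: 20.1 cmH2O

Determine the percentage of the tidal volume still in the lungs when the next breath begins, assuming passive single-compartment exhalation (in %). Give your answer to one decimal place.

46.2

R = (PIP − Pplat)/V̇ = (20.1 − 10.2) / 0.5833 = 9.9/0.5833 = 16.972 cmH2O·s/L.
C = Vt/(Pplat − PEEP) = 405.0 / (10.2 − 0) = 405.0/10.2 = 39.706 mL/cmH2O.
τ = R × C = 16.972 × 0.03971 L/cmH2O = 0.674 s.
Fraction remaining at end-expiration = e^(−Te/τ) = e^(−0.52/0.674) = 0.4623 → 46.23%.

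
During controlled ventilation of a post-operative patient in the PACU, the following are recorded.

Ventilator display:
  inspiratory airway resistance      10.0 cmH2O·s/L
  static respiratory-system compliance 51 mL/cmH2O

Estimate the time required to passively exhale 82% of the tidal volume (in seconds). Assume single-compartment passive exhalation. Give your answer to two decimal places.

0.87

τ = R × C = 10.0 × 51 mL/cmH2O = 10.0 × 0.051 L/cmH2O = 0.51 s.
Exhaled fraction f = 1 − e^(−t/τ) → t = −τ·ln(1 − f) = −0.51·ln(0.18) = 0.8745 s.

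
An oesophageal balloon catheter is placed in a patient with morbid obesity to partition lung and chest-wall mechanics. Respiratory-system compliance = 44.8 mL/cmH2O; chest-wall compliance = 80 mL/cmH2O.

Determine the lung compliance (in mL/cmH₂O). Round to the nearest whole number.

1/CL = 1/Crs − 1/Ccw.
1/CL = 1/44.8 − 1/80 = 0.009821.
CL = 101.82 mL/cmH2O.

102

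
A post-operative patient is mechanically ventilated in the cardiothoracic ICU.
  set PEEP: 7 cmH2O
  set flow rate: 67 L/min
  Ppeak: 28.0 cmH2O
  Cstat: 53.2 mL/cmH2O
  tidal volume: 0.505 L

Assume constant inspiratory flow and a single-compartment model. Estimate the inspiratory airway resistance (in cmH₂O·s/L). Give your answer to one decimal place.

Flow: 67 L/min ÷ 60 = 1.1167 L/s.
Equation of motion (constant flow): PIP = Vt/C + R·V̇ + PEEP.
R·V̇ = PIP − Vt/C − PEEP = 28.0 − 505/53.2 − 7 = 28.0 − 9.492 − 7 = 11.508 cmH2O.
R = 11.508 / 1.1167 = 10.305 cmH2O·s/L.

10.3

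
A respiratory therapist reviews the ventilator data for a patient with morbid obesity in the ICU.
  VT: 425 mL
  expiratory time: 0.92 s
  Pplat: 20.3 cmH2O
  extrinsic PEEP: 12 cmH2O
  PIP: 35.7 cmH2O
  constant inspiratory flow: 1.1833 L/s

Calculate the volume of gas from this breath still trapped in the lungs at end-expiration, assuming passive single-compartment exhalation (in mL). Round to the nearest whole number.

R = (PIP − Pplat)/V̇ = (35.7 − 20.3) / 1.1833 = 15.4/1.1833 = 13.014 cmH2O·s/L.
C = Vt/(Pplat − PEEP) = 425.0 / (20.3 − 12) = 425.0/8.3 = 51.205 mL/cmH2O.
τ = R × C = 13.014 × 0.05121 L/cmH2O = 0.6664 s.
Fraction remaining = e^(−Te/τ) = e^(−0.92/0.6664) = 0.2514.
Trapped volume = 425.0 × 0.2514 = 106.85 mL.

107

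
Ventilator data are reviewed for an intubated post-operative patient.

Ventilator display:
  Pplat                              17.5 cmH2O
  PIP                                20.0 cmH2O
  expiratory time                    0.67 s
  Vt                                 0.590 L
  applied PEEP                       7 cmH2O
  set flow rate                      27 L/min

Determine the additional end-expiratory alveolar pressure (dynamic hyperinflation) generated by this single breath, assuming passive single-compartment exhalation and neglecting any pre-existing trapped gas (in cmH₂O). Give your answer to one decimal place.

1.2

Flow: 27 L/min ÷ 60 = 0.45 L/s.
R = (PIP − Pplat)/V̇ = (20.0 − 17.5) / 0.45 = 2.5/0.45 = 5.556 cmH2O·s/L.
C = Vt/(Pplat − PEEP) = 590.0 / (17.5 − 7) = 590.0/10.5 = 56.19 mL/cmH2O.
τ = R × C = 5.556 × 0.05619 L/cmH2O = 0.3122 s.
Fraction remaining = e^(−Te/τ) = e^(−0.67/0.3122) = 0.1169; trapped volume = 590.0 × 0.1169 = 68.971 mL.
Additional alveolar pressure from trapping ≈ V_trapped / C = 68.971 / 56.19 = 1.227 cmH2O.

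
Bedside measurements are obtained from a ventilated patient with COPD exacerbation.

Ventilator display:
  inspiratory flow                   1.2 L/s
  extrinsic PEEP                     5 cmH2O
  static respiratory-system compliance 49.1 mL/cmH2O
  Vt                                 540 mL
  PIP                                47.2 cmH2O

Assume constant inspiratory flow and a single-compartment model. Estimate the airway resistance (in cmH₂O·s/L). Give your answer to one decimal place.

Equation of motion (constant flow): PIP = Vt/C + R·V̇ + PEEP.
R·V̇ = PIP − Vt/C − PEEP = 47.2 − 540/49.1 − 5 = 47.2 − 10.998 − 5 = 31.202 cmH2O.
R = 31.202 / 1.2 = 26.002 cmH2O·s/L.

26.0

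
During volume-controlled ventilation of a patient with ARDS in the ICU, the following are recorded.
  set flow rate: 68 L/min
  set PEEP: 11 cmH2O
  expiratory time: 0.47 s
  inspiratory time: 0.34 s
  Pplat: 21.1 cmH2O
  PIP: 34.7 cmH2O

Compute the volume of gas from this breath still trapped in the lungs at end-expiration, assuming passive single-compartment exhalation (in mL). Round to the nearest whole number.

Flow: 68 L/min ÷ 60 = 1.1333 L/s.
Vt = flow × Ti = 1.1333 L/s × 0.34 s × 1000 mL/L = 385.32 mL.
R = (PIP − Pplat)/V̇ = (34.7 − 21.1) / 1.1333 = 13.6/1.1333 = 12.0 cmH2O·s/L.
C = Vt/(Pplat − PEEP) = 385.32 / (21.1 − 11) = 385.32/10.1 = 38.15 mL/cmH2O.
τ = R × C = 12.0 × 0.03815 L/cmH2O = 0.4578 s.
Fraction remaining = e^(−Te/τ) = e^(−0.47/0.4578) = 0.3582.
Trapped volume = 385.32 × 0.3582 = 138.02 mL.

138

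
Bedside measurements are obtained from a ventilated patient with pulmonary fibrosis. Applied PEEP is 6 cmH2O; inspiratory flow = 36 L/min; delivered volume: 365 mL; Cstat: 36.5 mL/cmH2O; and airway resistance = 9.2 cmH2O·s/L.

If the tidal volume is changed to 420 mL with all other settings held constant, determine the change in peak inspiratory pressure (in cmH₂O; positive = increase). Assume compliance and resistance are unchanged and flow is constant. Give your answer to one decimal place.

1.5

PIP = Vt/C + R·V̇ + PEEP (constant-flow equation of motion).
Only the elastic term changes: ΔPIP = ΔVt / C = (420 − 365) / 36.5 = 1.507 cmH2O.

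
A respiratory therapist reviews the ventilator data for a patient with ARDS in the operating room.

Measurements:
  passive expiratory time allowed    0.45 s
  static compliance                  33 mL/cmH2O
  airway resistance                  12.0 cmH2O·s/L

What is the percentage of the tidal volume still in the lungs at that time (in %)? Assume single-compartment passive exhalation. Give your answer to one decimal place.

32.1

τ = R × C = 12.0 × 33 mL/cmH2O = 12.0 × 0.033 L/cmH2O = 0.396 s.
Passive exhalation: V(t)/V₀ = e^(−t/τ) = e^(−0.45/0.396) = 0.321.
Fraction remaining = 0.321 → 32.1%.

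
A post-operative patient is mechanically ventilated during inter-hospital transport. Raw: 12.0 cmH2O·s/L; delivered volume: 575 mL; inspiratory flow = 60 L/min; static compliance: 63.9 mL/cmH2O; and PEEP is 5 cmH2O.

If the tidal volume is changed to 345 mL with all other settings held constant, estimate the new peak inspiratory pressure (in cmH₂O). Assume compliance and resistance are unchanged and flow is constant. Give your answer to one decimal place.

Flow: 60 L/min ÷ 60 = 1 L/s.
PIP = Vt/C + R·V̇ + PEEP (constant-flow equation of motion).
Only the elastic term changes: ΔPIP = ΔVt / C = (345 − 575) / 63.9 = -3.599 cmH2O.
Original PIP = 575/63.9 + 12.0×1 + 5 = 25.998 cmH2O; new PIP = 25.998 + (-3.599) = 22.399 cmH2O.

22.4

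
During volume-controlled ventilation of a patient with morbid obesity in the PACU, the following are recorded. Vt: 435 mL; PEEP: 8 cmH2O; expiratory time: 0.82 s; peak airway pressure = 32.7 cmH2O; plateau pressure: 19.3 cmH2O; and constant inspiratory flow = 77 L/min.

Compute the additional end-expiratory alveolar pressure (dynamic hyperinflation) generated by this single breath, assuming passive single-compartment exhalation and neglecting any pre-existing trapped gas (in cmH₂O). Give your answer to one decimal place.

1.5

Flow: 77 L/min ÷ 60 = 1.2833 L/s.
R = (PIP − Pplat)/V̇ = (32.7 − 19.3) / 1.2833 = 13.4/1.2833 = 10.442 cmH2O·s/L.
C = Vt/(Pplat − PEEP) = 435.0 / (19.3 − 8) = 435.0/11.3 = 38.496 mL/cmH2O.
τ = R × C = 10.442 × 0.0385 L/cmH2O = 0.402 s.
Fraction remaining = e^(−Te/τ) = e^(−0.82/0.402) = 0.1301; trapped volume = 435.0 × 0.1301 = 56.594 mL.
Additional alveolar pressure from trapping ≈ V_trapped / C = 56.594 / 38.496 = 1.47 cmH2O.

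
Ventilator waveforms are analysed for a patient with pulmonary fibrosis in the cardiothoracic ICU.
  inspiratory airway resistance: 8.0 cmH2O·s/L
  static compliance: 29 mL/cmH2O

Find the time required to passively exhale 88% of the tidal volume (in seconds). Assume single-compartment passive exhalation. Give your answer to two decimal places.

τ = R × C = 8.0 × 29 mL/cmH2O = 8.0 × 0.029 L/cmH2O = 0.232 s.
Exhaled fraction f = 1 − e^(−t/τ) → t = −τ·ln(1 − f) = −0.232·ln(0.12) = 0.4919 s.

0.49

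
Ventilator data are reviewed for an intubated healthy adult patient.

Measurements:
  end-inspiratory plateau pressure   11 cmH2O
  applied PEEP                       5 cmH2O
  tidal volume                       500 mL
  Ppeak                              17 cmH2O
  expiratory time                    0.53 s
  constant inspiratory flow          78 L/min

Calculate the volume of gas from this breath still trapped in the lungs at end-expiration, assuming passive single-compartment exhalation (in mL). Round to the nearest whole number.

Flow: 78 L/min ÷ 60 = 1.3 L/s.
R = (PIP − Pplat)/V̇ = (17 − 11) / 1.3 = 6.0/1.3 = 4.615 cmH2O·s/L.
C = Vt/(Pplat − PEEP) = 500.0 / (11 − 5) = 500.0/6.0 = 83.333 mL/cmH2O.
τ = R × C = 4.615 × 0.08333 L/cmH2O = 0.3846 s.
Fraction remaining = e^(−Te/τ) = e^(−0.53/0.3846) = 0.2521.
Trapped volume = 500.0 × 0.2521 = 126.05 mL.

126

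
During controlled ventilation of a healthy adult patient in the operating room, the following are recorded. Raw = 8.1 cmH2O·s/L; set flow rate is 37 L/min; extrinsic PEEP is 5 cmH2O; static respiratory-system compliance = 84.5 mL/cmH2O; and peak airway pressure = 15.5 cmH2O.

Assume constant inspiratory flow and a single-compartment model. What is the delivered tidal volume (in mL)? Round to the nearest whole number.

465

Flow: 37 L/min ÷ 60 = 0.6167 L/s.
Equation of motion (constant flow): PIP = Vt/C + R·V̇ + PEEP.
Vt/C = PIP − R·V̇ − PEEP = 15.5 − 4.995 − 5 = 5.505 cmH2O.
Vt = C × 5.505 = 84.5 × 5.505 = 465.17 mL.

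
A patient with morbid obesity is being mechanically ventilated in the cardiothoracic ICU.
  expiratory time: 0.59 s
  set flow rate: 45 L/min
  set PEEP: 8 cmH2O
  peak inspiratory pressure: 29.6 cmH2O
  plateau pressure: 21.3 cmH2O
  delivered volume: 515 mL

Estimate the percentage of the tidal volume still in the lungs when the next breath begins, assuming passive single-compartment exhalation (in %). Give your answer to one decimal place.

25.2

Flow: 45 L/min ÷ 60 = 0.75 L/s.
R = (PIP − Pplat)/V̇ = (29.6 − 21.3) / 0.75 = 8.3/0.75 = 11.067 cmH2O·s/L.
C = Vt/(Pplat − PEEP) = 515.0 / (21.3 − 8) = 515.0/13.3 = 38.722 mL/cmH2O.
τ = R × C = 11.067 × 0.03872 L/cmH2O = 0.4285 s.
Fraction remaining at end-expiration = e^(−Te/τ) = e^(−0.59/0.4285) = 0.2524 → 25.24%.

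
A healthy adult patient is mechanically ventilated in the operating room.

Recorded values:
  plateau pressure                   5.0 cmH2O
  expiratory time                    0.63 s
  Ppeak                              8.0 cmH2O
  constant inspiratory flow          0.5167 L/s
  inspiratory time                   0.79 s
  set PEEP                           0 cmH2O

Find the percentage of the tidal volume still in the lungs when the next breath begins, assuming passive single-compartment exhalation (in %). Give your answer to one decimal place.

26.5

Vt = flow × Ti = 0.5167 L/s × 0.79 s × 1000 mL/L = 408.19 mL.
R = (PIP − Pplat)/V̇ = (8.0 − 5.0) / 0.5167 = 3.0/0.5167 = 5.806 cmH2O·s/L.
C = Vt/(Pplat − PEEP) = 408.19 / (5.0 − 0) = 408.19/5.0 = 81.638 mL/cmH2O.
τ = R × C = 5.806 × 0.08164 L/cmH2O = 0.474 s.
Fraction remaining at end-expiration = e^(−Te/τ) = e^(−0.63/0.474) = 0.2647 → 26.47%.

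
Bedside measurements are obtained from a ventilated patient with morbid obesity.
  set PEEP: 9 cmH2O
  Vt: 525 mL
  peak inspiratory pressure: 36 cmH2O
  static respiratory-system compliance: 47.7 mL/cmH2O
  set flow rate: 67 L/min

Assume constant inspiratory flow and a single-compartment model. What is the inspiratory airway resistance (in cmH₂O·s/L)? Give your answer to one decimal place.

Flow: 67 L/min ÷ 60 = 1.1167 L/s.
Equation of motion (constant flow): PIP = Vt/C + R·V̇ + PEEP.
R·V̇ = PIP − Vt/C − PEEP = 36 − 525/47.7 − 9 = 36 − 11.006 − 9 = 15.994 cmH2O.
R = 15.994 / 1.1167 = 14.323 cmH2O·s/L.

14.3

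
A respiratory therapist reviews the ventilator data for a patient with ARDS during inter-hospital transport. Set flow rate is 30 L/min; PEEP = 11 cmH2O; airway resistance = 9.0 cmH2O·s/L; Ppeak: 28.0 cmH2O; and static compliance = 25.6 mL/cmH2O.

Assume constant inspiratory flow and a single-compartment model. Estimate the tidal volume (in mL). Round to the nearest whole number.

320

Flow: 30 L/min ÷ 60 = 0.5 L/s.
Equation of motion (constant flow): PIP = Vt/C + R·V̇ + PEEP.
Vt/C = PIP − R·V̇ − PEEP = 28.0 − 4.5 − 11 = 12.5 cmH2O.
Vt = C × 12.5 = 25.6 × 12.5 = 320.0 mL.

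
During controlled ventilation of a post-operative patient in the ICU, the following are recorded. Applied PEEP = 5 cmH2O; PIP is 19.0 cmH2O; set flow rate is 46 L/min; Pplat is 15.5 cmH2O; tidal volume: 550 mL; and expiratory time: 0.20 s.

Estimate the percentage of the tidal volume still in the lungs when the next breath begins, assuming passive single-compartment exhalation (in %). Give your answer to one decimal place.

Flow: 46 L/min ÷ 60 = 0.7667 L/s.
R = (PIP − Pplat)/V̇ = (19.0 − 15.5) / 0.7667 = 3.5/0.7667 = 4.565 cmH2O·s/L.
C = Vt/(Pplat − PEEP) = 550.0 / (15.5 − 5) = 550.0/10.5 = 52.381 mL/cmH2O.
τ = R × C = 4.565 × 0.05238 L/cmH2O = 0.2391 s.
Fraction remaining at end-expiration = e^(−Te/τ) = e^(−0.20/0.2391) = 0.4332 → 43.32%.

43.3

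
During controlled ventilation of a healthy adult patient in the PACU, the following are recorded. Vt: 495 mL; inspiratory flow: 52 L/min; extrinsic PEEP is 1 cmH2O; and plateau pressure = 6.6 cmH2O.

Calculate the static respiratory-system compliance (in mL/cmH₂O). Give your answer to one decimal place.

Cstat = Vt / (Pplat − PEEP) = 495 / (6.6 − 1) = 495 / 5.6 = 88.393 mL/cmH2O.

88.4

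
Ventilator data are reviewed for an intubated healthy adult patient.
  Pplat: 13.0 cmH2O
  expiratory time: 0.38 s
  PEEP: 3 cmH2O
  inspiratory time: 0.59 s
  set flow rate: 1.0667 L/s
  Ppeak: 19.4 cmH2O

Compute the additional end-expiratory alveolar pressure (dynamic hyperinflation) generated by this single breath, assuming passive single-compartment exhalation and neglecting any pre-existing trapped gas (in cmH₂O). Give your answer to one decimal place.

3.7

Vt = flow × Ti = 1.0667 L/s × 0.59 s × 1000 mL/L = 629.35 mL.
R = (PIP − Pplat)/V̇ = (19.4 − 13.0) / 1.0667 = 6.4/1.0667 = 6.0 cmH2O·s/L.
C = Vt/(Pplat − PEEP) = 629.35 / (13.0 − 3) = 629.35/10.0 = 62.935 mL/cmH2O.
τ = R × C = 6.0 × 0.06294 L/cmH2O = 0.3776 s.
Fraction remaining = e^(−Te/τ) = e^(−0.38/0.3776) = 0.3655; trapped volume = 629.35 × 0.3655 = 230.03 mL.
Additional alveolar pressure from trapping ≈ V_trapped / C = 230.03 / 62.935 = 3.655 cmH2O.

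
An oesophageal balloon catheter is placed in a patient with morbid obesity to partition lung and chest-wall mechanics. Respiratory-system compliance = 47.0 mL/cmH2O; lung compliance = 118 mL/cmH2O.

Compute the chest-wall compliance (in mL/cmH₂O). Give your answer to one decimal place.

78.1

1/Ccw = 1/Crs − 1/CL.
1/Ccw = 1/47.0 − 1/118 = 0.0128.
Ccw = 78.125 mL/cmH2O.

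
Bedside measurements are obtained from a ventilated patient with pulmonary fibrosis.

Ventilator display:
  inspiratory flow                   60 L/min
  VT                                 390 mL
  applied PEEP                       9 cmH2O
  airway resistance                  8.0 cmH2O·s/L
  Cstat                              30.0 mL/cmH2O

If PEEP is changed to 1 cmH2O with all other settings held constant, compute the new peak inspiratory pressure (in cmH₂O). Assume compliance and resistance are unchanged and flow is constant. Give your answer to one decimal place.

22.0

Flow: 60 L/min ÷ 60 = 1 L/s.
PIP = Vt/C + R·V̇ + PEEP (constant-flow equation of motion).
Only the baseline term changes: ΔPIP = ΔPEEP = 1 − 9 = -8.0 cmH2O.
Original PIP = 390/30.0 + 8.0×1 + 9 = 30.0 cmH2O; new PIP = 30.0 + (-8.0) = 22.0 cmH2O.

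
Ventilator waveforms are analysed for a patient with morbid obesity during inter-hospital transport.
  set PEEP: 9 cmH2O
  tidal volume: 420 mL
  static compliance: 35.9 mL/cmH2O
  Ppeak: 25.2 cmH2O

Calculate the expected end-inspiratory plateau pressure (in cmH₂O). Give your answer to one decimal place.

20.7

Pplat = PEEP + Vt / Cstat = 9 + 420 / 35.9 = 9 + 11.699 = 20.699 cmH2O.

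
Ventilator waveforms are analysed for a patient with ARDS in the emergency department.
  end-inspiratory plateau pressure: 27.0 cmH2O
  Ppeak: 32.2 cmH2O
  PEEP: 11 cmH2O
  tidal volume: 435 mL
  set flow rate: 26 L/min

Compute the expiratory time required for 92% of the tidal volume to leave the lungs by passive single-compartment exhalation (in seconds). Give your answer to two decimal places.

0.82

Flow: 26 L/min ÷ 60 = 0.4333 L/s.
R = (PIP − Pplat)/V̇ = (32.2 − 27.0) / 0.4333 = 5.2/0.4333 = 12.001 cmH2O·s/L.
C = Vt/(Pplat − PEEP) = 435.0 / (27.0 − 11) = 435.0/16.0 = 27.188 mL/cmH2O.
τ = R × C = 12.001 × 0.02719 L/cmH2O = 0.3263 s.
t = −τ·ln(1 − 0.92) = −0.3263·ln(0.08) = 0.8241 s.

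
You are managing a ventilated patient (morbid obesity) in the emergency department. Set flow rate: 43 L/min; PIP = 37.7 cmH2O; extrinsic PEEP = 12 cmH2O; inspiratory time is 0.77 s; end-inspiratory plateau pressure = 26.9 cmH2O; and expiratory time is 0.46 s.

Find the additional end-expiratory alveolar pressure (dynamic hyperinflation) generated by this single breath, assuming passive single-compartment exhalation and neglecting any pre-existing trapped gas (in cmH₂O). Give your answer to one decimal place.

6.5

Flow: 43 L/min ÷ 60 = 0.7167 L/s.
Vt = flow × Ti = 0.7167 L/s × 0.77 s × 1000 mL/L = 551.86 mL.
R = (PIP − Pplat)/V̇ = (37.7 − 26.9) / 0.7167 = 10.8/0.7167 = 15.069 cmH2O·s/L.
C = Vt/(Pplat − PEEP) = 551.86 / (26.9 − 12) = 551.86/14.9 = 37.038 mL/cmH2O.
τ = R × C = 15.069 × 0.03704 L/cmH2O = 0.5582 s.
Fraction remaining = e^(−Te/τ) = e^(−0.46/0.5582) = 0.4386; trapped volume = 551.86 × 0.4386 = 242.05 mL.
Additional alveolar pressure from trapping ≈ V_trapped / C = 242.05 / 37.038 = 6.535 cmH2O.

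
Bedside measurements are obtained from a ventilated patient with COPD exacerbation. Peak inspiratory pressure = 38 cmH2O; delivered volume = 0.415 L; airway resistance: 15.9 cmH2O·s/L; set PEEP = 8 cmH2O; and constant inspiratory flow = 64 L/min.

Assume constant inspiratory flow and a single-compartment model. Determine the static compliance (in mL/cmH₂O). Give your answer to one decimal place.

31.8

Flow: 64 L/min ÷ 60 = 1.0667 L/s.
Equation of motion (constant flow): PIP = Vt/C + R·V̇ + PEEP.
Vt/C = PIP − R·V̇ − PEEP = 38 − 15.9×1.0667 − 8 = 38 − 16.961 − 8 = 13.039 cmH2O.
C = Vt / 13.039 = 415 / 13.039 = 31.828 mL/cmH2O.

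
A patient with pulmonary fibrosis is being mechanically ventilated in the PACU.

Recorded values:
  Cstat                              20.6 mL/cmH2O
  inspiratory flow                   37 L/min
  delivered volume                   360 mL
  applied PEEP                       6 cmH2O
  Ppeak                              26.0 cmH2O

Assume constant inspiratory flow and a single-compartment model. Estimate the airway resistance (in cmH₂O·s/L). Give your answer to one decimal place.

Flow: 37 L/min ÷ 60 = 0.6167 L/s.
Equation of motion (constant flow): PIP = Vt/C + R·V̇ + PEEP.
R·V̇ = PIP − Vt/C − PEEP = 26.0 − 360/20.6 − 6 = 26.0 − 17.476 − 6 = 2.524 cmH2O.
R = 2.524 / 0.6167 = 4.093 cmH2O·s/L.

4.1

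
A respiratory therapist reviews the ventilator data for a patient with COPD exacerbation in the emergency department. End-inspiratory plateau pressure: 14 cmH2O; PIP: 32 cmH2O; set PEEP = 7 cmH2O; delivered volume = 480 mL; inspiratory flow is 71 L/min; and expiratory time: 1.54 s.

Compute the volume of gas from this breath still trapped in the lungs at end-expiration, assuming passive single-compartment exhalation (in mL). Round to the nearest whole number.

Flow: 71 L/min ÷ 60 = 1.1833 L/s.
R = (PIP − Pplat)/V̇ = (32 − 14) / 1.1833 = 18.0/1.1833 = 15.212 cmH2O·s/L.
C = Vt/(Pplat − PEEP) = 480.0 / (14 − 7) = 480.0/7.0 = 68.571 mL/cmH2O.
τ = R × C = 15.212 × 0.06857 L/cmH2O = 1.043 s.
Fraction remaining = e^(−Te/τ) = e^(−1.54/1.043) = 0.2284.
Trapped volume = 480.0 × 0.2284 = 109.63 mL.

110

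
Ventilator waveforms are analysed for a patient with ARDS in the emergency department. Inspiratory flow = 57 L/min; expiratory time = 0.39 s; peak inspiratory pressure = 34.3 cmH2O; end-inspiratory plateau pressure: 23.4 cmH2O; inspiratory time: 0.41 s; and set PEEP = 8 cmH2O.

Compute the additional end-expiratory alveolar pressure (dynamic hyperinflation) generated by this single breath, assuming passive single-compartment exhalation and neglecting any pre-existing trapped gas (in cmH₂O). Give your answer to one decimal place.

4.0

Flow: 57 L/min ÷ 60 = 0.95 L/s.
Vt = flow × Ti = 0.95 L/s × 0.41 s × 1000 mL/L = 389.5 mL.
R = (PIP − Pplat)/V̇ = (34.3 − 23.4) / 0.95 = 10.9/0.95 = 11.474 cmH2O·s/L.
C = Vt/(Pplat − PEEP) = 389.5 / (23.4 − 8) = 389.5/15.4 = 25.292 mL/cmH2O.
τ = R × C = 11.474 × 0.02529 L/cmH2O = 0.2902 s.
Fraction remaining = e^(−Te/τ) = e^(−0.39/0.2902) = 0.2608; trapped volume = 389.5 × 0.2608 = 101.58 mL.
Additional alveolar pressure from trapping ≈ V_trapped / C = 101.58 / 25.292 = 4.016 cmH2O.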